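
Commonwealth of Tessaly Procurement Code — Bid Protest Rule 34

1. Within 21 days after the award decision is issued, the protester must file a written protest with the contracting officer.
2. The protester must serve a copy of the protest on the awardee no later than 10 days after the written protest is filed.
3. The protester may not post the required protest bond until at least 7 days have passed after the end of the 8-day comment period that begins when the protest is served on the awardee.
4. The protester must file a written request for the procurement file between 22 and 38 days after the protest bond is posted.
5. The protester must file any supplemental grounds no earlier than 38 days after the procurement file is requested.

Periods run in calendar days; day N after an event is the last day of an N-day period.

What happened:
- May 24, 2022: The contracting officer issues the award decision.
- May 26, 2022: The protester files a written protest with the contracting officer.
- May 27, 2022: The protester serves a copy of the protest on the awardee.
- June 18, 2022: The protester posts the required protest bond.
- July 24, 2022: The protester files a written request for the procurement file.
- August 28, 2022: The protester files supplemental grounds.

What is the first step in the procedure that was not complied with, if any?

Step 1: 21 days after May 24, 2022 (when the award decision is issued) is June 14, 2022; May 26, 2022 is within that limit.
Step 2: 10 days after May 26, 2022 (when the written protest is filed) is June 5, 2022; completed May 27, 2022, before the deadline.
Step 3: the earliest permitted date is 7 days after June 4, 2022 (end of the 8-day comment period, which began when the protest is served on the awardee on May 27, 2022), i.e. June 11, 2022; done June 18, 2022, after the minimum wait.
Step 4: the window is 22–38 days after June 18, 2022 (when the protest bond is posted), so July 10, 2022 through July 26, 2022; done July 24, 2022, which is between those dates.
Step 5: the earliest permitted date is 38 days after July 24, 2022 (when the procurement file is requested), i.e. August 31, 2022; acted on August 28, 2022, 3 days prematurely.
No need to go further; step 5 was not satisfied.

Step 5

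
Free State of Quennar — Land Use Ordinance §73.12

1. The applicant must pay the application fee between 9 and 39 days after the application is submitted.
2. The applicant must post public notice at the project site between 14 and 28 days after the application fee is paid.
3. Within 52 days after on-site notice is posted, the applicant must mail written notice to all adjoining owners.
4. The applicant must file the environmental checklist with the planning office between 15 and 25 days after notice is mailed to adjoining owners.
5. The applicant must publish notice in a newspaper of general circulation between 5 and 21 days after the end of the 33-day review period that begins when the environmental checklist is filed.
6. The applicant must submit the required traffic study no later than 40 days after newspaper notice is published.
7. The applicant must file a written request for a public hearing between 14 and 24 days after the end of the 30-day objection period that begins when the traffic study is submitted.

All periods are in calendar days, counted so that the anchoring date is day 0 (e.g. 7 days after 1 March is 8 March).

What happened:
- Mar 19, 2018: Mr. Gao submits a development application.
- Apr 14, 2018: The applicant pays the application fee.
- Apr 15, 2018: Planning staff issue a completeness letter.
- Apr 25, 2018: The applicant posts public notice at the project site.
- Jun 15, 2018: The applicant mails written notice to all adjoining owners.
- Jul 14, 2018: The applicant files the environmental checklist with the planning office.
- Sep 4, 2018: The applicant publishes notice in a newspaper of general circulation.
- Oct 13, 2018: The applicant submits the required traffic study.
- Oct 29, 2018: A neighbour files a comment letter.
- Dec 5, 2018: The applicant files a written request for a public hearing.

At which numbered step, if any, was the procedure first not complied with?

(1) the permitted window runs from Mar 19, 2018 + 9 = Mar 28, 2018 to Mar 19, 2018 + 39 = Apr 27, 2018; done Apr 14, 2018 — within the window.
(2) the permitted window runs from Apr 14, 2018 + 14 = Apr 28, 2018 to Apr 14, 2018 + 28 = May 12, 2018; Apr 25, 2018 is 3 days too early.
No need to go further; step 2 was not satisfied.

Step 2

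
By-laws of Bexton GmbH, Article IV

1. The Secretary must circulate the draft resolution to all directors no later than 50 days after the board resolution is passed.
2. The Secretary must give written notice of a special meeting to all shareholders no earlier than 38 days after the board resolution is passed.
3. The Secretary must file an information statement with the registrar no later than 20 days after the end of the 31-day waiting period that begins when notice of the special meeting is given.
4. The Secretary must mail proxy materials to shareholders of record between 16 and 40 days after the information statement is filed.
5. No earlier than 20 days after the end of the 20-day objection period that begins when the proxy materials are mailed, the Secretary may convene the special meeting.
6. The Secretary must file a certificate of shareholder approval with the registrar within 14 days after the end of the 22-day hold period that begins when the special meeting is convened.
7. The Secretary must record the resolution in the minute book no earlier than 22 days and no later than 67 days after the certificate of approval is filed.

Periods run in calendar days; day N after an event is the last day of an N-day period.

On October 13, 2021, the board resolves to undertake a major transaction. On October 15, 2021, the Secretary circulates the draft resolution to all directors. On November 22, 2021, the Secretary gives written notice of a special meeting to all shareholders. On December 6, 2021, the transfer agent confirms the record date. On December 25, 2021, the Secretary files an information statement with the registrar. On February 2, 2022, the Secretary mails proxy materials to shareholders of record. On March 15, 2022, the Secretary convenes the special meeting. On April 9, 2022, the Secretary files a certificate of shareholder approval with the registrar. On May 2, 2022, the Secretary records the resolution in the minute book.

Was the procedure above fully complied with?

Yes

Step 1 — counting 50 days from October 13, 2021 (when the board resolution is passed) gives a deadline of December 2, 2021; October 15, 2021 is within that limit.
Step 2 — must wait 38 days from October 13, 2021 (when the board resolution is passed), so not before November 20, 2021; done November 22, 2021, after the minimum wait.
Step 3 — counting 20 days from December 23, 2021 (end of the 31-day waiting period, which began when notice of the special meeting is given on November 22, 2021) gives a deadline of January 12, 2022; December 25, 2021 is within that limit.
Step 4 — 16 and 40 days from December 25, 2021 (when the information statement is filed) are January 10, 2022 and February 3, 2022 respectively; done February 2, 2022, which is between those dates.
Step 5 — must wait 20 days from February 22, 2022 (end of the 20-day objection period, which began when the proxy materials are mailed on February 2, 2022), so not before March 14, 2022; done March 15, 2022, after the minimum wait.
Step 6 — counting 14 days from April 6, 2022 (end of the 22-day hold period, which began when the special meeting is convened on March 15, 2022) gives a deadline of April 20, 2022; completed April 9, 2022, before the deadline.
Step 7 — 22 and 67 days from April 9, 2022 (when the certificate of approval is filed) are May 1, 2022 and June 15, 2022 respectively; May 2, 2022 falls inside that range.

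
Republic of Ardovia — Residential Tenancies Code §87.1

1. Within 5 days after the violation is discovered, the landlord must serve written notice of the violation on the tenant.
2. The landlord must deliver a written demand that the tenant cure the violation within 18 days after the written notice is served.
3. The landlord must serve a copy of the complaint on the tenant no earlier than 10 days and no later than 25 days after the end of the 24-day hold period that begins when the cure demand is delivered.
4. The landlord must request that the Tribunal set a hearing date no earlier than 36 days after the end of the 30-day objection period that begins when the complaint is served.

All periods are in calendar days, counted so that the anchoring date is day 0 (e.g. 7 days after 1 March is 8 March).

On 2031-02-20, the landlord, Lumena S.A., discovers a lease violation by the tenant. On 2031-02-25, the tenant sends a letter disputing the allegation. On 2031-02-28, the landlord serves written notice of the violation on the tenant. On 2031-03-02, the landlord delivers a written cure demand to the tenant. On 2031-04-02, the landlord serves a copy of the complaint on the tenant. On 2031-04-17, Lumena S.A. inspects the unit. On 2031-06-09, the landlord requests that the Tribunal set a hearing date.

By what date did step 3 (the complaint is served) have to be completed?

The cure demand is delivered on 2031-03-02; the 24-day hold period therefore ends 2031-03-26, and step 3 runs from that date. The window is 10–25 days after 2031-03-26; it closes on 2031-04-20.

2031-04-20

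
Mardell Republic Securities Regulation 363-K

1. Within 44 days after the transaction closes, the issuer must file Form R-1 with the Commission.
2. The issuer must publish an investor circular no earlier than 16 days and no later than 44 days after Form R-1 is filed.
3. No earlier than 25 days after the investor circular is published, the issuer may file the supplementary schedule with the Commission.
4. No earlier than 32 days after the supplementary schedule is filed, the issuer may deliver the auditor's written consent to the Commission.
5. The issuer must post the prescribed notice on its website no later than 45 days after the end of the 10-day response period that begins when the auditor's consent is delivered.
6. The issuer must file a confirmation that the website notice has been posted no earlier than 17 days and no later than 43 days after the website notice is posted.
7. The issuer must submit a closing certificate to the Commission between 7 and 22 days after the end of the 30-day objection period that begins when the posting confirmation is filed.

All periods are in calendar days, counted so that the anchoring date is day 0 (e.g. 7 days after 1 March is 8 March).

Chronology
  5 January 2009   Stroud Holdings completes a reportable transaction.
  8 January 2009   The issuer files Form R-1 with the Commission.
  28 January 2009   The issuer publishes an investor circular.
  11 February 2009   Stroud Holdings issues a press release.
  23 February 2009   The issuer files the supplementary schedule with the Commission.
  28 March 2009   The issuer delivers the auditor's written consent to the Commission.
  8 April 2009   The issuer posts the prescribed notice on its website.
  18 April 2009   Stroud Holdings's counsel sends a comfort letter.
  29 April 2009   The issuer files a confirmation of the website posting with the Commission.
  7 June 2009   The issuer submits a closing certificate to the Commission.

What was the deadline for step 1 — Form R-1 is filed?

Step 1 runs from 5 January 2009, when the transaction closes. 44 days after 5 January 2009 is 18 February 2009.

18 February 2009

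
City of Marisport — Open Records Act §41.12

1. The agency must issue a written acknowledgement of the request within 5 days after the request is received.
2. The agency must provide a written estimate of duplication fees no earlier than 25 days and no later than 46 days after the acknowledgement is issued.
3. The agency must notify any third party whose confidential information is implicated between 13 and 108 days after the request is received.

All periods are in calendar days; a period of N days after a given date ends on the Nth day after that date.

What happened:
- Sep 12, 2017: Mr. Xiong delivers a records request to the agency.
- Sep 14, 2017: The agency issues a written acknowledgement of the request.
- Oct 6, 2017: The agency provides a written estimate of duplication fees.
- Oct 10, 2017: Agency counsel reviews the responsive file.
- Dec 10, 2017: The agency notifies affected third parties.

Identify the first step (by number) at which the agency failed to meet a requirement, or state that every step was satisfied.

Step 2

Step 1 — counting 5 days from Sep 12, 2017 (when the request is received) gives a deadline of Sep 17, 2017; Sep 14, 2017 is within that limit.
Step 2 — 25 and 46 days from Sep 14, 2017 (when the acknowledgement is issued) are Oct 9, 2017 and Oct 30, 2017 respectively; Oct 6, 2017 is 3 days too early.
The procedure was therefore not followed at step 2.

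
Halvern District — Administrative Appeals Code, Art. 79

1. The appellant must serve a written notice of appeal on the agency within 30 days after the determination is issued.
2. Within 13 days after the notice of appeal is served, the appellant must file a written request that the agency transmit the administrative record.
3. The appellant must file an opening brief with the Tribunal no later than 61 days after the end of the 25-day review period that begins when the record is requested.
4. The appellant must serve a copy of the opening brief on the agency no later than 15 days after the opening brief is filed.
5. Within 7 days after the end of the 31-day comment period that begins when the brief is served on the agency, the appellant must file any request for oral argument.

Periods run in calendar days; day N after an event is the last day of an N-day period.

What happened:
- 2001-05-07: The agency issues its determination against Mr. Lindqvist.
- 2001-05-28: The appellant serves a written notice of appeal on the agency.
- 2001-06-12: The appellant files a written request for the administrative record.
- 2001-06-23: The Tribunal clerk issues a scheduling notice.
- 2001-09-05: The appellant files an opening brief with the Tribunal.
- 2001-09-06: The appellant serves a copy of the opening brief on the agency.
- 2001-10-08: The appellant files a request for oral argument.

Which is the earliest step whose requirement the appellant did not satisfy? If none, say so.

Step 2

Step 1 — counting 30 days from 2001-05-07 (when the determination is issued) gives a deadline of 2001-06-06; 2001-05-28 is within that limit.
Step 2 — counting 13 days from 2001-05-28 (when the notice of appeal is served) gives a deadline of 2001-06-10; done 2001-06-12 — 2 days late.
Later steps need not be reached.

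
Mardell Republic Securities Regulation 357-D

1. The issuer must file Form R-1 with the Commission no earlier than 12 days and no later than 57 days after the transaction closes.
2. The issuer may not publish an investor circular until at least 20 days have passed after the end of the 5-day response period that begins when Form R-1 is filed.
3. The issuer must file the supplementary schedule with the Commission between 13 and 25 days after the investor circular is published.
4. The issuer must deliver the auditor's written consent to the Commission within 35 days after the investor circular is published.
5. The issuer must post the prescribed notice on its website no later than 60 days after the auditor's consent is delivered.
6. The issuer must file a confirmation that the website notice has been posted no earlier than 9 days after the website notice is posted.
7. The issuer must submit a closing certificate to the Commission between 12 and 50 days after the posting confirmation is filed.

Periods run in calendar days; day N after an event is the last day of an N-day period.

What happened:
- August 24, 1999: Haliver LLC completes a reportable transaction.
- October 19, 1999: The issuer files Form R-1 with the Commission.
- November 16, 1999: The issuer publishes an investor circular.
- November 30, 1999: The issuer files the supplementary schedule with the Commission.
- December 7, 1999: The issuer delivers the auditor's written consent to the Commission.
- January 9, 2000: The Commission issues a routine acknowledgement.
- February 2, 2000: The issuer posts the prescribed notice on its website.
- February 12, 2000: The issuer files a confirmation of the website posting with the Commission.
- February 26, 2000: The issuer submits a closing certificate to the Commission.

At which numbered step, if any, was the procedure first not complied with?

(1) the permitted window runs from August 24, 1999 + 12 = September 5, 1999 to August 24, 1999 + 57 = October 20, 1999; done October 19, 1999 — within the window.
(2) permitted from October 24, 1999 + 20 days = November 13, 1999 onward; November 16, 1999 is on or after that date.
(3) the permitted window runs from November 16, 1999 + 13 = November 29, 1999 to November 16, 1999 + 25 = December 11, 1999; November 30, 1999 falls inside that range.
(4) due by November 16, 1999 + 35 days = December 21, 1999; done December 7, 1999 — timely.
(5) due by December 7, 1999 + 60 days = February 5, 2000; done February 2, 2000 — timely.
(6) permitted from February 2, 2000 + 9 days = February 11, 2000 onward; done February 12, 2000 — permitted.
(7) the permitted window runs from February 12, 2000 + 12 = February 24, 2000 to February 12, 2000 + 50 = April 2, 2000; done February 26, 2000, which is between those dates.

None — every step was satisfied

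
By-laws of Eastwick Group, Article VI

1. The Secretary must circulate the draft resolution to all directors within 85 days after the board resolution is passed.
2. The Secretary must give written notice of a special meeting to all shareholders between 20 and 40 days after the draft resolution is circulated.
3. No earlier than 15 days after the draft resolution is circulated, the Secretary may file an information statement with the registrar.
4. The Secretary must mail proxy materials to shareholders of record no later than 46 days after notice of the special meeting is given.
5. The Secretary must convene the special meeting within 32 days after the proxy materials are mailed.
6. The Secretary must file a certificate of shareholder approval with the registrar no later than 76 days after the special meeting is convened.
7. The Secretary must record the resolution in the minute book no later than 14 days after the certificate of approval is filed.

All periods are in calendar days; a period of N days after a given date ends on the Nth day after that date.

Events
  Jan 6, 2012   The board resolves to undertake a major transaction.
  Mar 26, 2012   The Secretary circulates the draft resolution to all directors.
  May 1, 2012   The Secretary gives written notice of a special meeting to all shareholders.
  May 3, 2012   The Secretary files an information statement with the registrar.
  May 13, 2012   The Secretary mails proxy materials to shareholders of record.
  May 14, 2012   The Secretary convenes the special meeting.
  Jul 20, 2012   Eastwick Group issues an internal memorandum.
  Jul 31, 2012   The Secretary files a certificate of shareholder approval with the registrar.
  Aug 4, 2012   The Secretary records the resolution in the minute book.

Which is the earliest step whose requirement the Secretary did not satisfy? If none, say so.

Step 6

Step 1: 85 days after Jan 6, 2012 (when the board resolution is passed) is Mar 31, 2012; completed Mar 26, 2012, before the deadline.
Step 2: the window is 20–40 days after Mar 26, 2012 (when the draft resolution is circulated), so Apr 15, 2012 through May 5, 2012; done May 1, 2012 — within the window.
Step 3: the earliest permitted date is 15 days after Mar 26, 2012 (when the draft resolution is circulated), i.e. Apr 10, 2012; done May 3, 2012 — permitted.
Step 4: 46 days after May 1, 2012 (when notice of the special meeting is given) is Jun 16, 2012; May 13, 2012 is within that limit.
Step 5: 32 days after May 13, 2012 (when the proxy materials are mailed) is Jun 14, 2012; done May 14, 2012 — timely.
Step 6: 76 days after May 14, 2012 (when the special meeting is convened) is Jul 29, 2012; Jul 31, 2012 misses that deadline by 2 days.
That is the first point of non-compliance.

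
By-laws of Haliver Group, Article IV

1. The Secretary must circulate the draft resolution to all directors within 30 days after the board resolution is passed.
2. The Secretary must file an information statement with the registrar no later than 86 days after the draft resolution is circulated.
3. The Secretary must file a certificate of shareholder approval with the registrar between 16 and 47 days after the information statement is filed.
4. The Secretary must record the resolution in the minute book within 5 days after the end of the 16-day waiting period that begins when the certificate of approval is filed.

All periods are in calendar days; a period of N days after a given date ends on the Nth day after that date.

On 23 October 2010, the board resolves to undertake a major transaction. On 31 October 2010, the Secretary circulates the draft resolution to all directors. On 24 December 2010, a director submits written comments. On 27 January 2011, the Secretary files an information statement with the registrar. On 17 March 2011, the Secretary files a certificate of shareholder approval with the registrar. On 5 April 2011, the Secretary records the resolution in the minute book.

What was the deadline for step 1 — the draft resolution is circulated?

Step 1 runs from 23 October 2010, when the board resolution is passed. 30 days after 23 October 2010 is 22 November 2010.

22 November 2010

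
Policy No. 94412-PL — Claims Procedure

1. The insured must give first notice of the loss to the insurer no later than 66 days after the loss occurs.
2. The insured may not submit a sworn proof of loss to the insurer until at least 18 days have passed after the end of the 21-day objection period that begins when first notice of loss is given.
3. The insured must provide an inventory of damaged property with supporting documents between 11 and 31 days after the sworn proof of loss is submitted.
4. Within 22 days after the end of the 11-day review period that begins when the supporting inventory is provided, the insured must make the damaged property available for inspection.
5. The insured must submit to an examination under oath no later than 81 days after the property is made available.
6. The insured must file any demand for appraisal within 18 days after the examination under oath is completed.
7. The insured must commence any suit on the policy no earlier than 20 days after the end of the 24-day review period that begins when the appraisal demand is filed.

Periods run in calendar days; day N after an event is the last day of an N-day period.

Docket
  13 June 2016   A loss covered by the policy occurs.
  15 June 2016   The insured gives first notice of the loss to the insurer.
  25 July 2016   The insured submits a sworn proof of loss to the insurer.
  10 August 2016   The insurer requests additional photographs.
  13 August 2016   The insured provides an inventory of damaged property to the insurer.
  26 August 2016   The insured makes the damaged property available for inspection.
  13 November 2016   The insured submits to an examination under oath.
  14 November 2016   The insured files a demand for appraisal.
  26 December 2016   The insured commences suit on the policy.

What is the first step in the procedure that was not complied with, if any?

Step 1: 66 days after 13 June 2016 (when the loss occurs) is 18 August 2016; done 15 June 2016 — timely.
Step 2: the earliest permitted date is 18 days after 6 July 2016 (end of the 21-day objection period, which began when first notice of loss is given on 15 June 2016), i.e. 24 July 2016; 25 July 2016 is on or after that date.
Step 3: the window is 11–31 days after 25 July 2016 (when the sworn proof of loss is submitted), so 5 August 2016 through 25 August 2016; done 13 August 2016, which is between those dates.
Step 4: 22 days after 24 August 2016 (end of the 11-day review period, which began when the supporting inventory is provided on 13 August 2016) is 15 September 2016; done 26 August 2016 — timely.
Step 5: 81 days after 26 August 2016 (when the property is made available) is 15 November 2016; 13 November 2016 is within that limit.
Step 6: 18 days after 13 November 2016 (when the examination under oath is completed) is 1 December 2016; 14 November 2016 is within that limit.
Step 7: the earliest permitted date is 20 days after 8 December 2016 (end of the 24-day review period, which began when the appraisal demand is filed on 14 November 2016), i.e. 28 December 2016; acted on 26 December 2016, 2 days prematurely.

Step 7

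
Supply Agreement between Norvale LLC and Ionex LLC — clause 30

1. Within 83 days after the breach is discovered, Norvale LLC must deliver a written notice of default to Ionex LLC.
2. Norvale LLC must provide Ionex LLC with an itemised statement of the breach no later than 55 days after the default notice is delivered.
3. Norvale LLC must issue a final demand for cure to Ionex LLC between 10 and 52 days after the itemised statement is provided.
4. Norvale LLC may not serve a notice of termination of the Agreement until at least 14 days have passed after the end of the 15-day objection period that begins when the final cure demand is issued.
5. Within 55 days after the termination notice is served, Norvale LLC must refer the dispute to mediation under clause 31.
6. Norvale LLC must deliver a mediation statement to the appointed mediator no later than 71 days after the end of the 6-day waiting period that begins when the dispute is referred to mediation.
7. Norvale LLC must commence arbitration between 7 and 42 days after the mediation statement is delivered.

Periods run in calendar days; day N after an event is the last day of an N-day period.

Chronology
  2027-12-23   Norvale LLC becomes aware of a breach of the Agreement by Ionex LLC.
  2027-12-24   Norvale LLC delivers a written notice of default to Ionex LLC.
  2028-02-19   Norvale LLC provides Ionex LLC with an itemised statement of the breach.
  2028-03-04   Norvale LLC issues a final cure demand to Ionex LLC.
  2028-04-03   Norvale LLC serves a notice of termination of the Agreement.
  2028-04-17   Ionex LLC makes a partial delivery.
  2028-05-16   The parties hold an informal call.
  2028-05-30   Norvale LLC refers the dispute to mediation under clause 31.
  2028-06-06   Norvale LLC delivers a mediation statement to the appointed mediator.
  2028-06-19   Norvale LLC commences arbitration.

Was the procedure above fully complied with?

No

Step 1: 83 days after 2027-12-23 (when the breach is discovered) is 2028-03-15; done 2027-12-24 — timely.
Step 2: 55 days after 2027-12-24 (when the default notice is delivered) is 2028-02-17; 2028-02-19 misses that deadline by 2 days.
That is the first point of non-compliance.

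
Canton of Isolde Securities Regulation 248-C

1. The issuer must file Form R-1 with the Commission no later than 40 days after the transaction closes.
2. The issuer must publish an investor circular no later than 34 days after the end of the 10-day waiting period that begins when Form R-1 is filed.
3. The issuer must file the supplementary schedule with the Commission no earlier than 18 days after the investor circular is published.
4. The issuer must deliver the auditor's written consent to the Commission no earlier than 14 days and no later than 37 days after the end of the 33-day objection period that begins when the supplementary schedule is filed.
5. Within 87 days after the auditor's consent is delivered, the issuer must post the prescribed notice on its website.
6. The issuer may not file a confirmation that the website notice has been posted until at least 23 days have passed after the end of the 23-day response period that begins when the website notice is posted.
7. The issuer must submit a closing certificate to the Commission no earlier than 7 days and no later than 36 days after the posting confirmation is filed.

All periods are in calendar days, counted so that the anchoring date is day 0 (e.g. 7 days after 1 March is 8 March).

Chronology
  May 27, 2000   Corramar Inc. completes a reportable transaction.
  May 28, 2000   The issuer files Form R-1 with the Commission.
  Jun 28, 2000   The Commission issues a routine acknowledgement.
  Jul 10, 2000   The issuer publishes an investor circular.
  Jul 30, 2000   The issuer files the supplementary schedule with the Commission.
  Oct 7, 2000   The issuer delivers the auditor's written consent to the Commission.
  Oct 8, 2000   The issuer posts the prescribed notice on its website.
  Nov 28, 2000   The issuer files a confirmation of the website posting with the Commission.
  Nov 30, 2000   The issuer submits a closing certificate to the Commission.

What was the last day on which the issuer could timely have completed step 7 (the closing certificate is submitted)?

Step 7 runs from Nov 28, 2000, when the posting confirmation is filed. The window is 7–36 days after Nov 28, 2000; it closes on Jan 3, 2001.

Jan 3, 2001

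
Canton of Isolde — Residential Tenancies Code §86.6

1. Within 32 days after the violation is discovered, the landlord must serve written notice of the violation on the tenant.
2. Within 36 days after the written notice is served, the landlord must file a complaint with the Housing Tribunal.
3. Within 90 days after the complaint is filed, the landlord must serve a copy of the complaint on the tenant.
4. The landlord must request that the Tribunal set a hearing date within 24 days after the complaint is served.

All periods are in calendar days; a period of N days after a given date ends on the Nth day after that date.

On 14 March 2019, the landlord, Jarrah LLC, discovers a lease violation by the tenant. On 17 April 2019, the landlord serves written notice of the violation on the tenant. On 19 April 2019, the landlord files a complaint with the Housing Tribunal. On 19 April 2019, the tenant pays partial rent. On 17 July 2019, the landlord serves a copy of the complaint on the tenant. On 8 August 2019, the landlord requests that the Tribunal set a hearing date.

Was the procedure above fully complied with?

Step 1 — counting 32 days from 14 March 2019 (when the violation is discovered) gives a deadline of 15 April 2019; done 17 April 2019 — 2 days late.
No need to go further; step 1 was not satisfied.

No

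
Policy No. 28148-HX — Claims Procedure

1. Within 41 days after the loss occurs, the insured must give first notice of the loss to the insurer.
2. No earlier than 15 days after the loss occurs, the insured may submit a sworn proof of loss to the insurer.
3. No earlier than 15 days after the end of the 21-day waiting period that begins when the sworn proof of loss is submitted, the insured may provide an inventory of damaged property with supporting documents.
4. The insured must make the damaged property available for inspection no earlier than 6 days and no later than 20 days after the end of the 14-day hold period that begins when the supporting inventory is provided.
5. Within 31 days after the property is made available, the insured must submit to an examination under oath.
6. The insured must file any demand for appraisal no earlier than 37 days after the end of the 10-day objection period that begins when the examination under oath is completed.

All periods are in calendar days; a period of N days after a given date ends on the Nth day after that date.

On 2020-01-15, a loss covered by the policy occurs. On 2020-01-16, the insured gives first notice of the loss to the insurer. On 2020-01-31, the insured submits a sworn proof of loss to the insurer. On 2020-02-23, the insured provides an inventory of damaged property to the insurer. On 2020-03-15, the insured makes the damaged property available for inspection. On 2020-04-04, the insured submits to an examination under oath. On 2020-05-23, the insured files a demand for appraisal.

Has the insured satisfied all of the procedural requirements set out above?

Step 1 — counting 41 days from 2020-01-15 (when the loss occurs) gives a deadline of 2020-02-25; 2020-01-16 is within that limit.
Step 2 — must wait 15 days from 2020-01-15 (when the loss occurs), so not before 2020-01-30; done 2020-01-31 — permitted.
Step 3 — must wait 15 days from 2020-02-21 (end of the 21-day waiting period, which began when the sworn proof of loss is submitted on 2020-01-31), so not before 2020-03-07; acted on 2020-02-23, 13 days prematurely.

No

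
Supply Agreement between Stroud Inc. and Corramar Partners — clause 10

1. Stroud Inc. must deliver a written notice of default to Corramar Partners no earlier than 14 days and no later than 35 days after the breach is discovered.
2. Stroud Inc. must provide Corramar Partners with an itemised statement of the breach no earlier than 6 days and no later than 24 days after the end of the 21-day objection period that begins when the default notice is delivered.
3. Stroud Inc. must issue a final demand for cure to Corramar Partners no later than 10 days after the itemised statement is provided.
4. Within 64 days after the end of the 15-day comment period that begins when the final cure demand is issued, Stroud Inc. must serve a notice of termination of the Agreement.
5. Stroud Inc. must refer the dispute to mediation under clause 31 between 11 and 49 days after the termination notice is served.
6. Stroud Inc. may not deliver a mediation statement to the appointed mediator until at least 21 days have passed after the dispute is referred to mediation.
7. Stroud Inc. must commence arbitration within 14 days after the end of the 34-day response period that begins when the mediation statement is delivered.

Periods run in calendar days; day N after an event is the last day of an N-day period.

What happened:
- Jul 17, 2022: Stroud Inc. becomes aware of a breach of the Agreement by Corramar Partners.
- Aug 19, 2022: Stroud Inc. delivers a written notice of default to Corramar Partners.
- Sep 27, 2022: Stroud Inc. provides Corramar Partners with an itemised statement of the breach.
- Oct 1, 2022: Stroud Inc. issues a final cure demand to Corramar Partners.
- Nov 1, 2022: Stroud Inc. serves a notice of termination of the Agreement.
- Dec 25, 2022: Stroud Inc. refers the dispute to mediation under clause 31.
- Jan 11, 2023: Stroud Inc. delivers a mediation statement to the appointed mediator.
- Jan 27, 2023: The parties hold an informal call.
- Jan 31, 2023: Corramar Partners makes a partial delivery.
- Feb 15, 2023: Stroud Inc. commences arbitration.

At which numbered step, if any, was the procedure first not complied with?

Step 5

Step 1: the window is 14–35 days after Jul 17, 2022 (when the breach is discovered), so Jul 31, 2022 through Aug 21, 2022; done Aug 19, 2022 — within the window.
Step 2: the window is 6–24 days after Sep 9, 2022 (end of the 21-day objection period, which began when the default notice is delivered on Aug 19, 2022), so Sep 15, 2022 through Oct 3, 2022; done Sep 27, 2022 — within the window.
Step 3: 10 days after Sep 27, 2022 (when the itemised statement is provided) is Oct 7, 2022; Oct 1, 2022 is within that limit.
Step 4: 64 days after Oct 16, 2022 (end of the 15-day comment period, which began when the final cure demand is issued on Oct 1, 2022) is Dec 19, 2022; completed Nov 1, 2022, before the deadline.
Step 5: the window is 11–49 days after Nov 1, 2022 (when the termination notice is served), so Nov 12, 2022 through Dec 20, 2022; Dec 25, 2022 is 5 days past the end of the window.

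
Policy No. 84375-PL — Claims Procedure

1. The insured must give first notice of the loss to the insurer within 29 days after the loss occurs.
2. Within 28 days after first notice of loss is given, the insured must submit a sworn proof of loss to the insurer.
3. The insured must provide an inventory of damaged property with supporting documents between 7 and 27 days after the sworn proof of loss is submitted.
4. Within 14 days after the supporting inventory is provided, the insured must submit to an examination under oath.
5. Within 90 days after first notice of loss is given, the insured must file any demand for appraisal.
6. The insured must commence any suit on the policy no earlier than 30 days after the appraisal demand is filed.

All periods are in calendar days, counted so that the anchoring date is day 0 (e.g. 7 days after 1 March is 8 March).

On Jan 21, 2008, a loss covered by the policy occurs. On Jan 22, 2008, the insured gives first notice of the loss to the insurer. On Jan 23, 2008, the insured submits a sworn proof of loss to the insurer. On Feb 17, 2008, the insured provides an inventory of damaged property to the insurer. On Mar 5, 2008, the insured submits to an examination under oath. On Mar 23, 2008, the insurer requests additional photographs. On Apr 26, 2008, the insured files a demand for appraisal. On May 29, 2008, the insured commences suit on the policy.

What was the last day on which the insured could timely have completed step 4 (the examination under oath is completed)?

Step 4 runs from Feb 17, 2008, when the supporting inventory is provided. 14 days after Feb 17, 2008 is Mar 2, 2008.

Mar 2, 2008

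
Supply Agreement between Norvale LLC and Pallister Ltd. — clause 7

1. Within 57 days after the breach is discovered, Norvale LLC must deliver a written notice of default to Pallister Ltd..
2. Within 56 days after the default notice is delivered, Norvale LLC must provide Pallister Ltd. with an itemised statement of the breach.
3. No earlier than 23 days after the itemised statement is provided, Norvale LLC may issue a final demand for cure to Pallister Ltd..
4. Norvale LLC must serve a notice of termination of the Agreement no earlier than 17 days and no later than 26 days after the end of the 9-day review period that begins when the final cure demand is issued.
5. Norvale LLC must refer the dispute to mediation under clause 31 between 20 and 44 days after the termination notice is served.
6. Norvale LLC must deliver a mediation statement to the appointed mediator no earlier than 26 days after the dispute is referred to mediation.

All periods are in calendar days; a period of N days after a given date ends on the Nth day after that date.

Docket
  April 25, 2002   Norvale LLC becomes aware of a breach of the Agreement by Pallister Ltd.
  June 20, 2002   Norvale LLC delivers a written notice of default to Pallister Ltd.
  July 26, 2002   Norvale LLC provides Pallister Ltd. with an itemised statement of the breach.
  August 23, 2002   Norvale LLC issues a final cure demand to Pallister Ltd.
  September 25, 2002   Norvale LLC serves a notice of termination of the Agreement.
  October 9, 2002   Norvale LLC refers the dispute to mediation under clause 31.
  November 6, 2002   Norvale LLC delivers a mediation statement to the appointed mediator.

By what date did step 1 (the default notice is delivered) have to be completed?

Step 1 runs from April 25, 2002, when the breach is discovered. 57 days after April 25, 2002 is June 21, 2002.

June 21, 2002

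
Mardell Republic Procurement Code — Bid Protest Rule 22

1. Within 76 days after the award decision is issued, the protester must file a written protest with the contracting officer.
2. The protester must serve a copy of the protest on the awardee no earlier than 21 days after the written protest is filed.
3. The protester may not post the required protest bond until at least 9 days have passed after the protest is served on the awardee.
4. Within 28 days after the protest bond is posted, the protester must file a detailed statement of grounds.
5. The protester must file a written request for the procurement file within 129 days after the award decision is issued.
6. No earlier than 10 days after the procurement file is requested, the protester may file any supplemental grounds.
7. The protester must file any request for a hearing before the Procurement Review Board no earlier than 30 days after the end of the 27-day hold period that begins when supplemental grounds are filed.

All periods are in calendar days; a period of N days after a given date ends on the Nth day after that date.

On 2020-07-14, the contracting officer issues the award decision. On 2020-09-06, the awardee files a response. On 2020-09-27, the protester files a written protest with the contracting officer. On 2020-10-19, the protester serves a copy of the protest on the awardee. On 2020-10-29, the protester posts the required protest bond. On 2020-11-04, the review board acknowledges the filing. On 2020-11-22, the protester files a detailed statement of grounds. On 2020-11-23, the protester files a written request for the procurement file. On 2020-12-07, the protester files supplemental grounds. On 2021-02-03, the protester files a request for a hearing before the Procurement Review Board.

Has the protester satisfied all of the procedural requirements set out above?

No

Step 1 — counting 76 days from 2020-07-14 (when the award decision is issued) gives a deadline of 2020-09-28; 2020-09-27 is within that limit.
Step 2 — must wait 21 days from 2020-09-27 (when the written protest is filed), so not before 2020-10-18; 2020-10-19 is on or after that date.
Step 3 — must wait 9 days from 2020-10-19 (when the protest is served on the awardee), so not before 2020-10-28; 2020-10-29 is on or after that date.
Step 4 — counting 28 days from 2020-10-29 (when the protest bond is posted) gives a deadline of 2020-11-26; completed 2020-11-22, before the deadline.
Step 5 — counting 129 days from 2020-07-14 (when the award decision is issued) gives a deadline of 2020-11-20; not done until 2020-11-23, 3 days after the deadline.
The procedure was therefore not followed at step 5.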